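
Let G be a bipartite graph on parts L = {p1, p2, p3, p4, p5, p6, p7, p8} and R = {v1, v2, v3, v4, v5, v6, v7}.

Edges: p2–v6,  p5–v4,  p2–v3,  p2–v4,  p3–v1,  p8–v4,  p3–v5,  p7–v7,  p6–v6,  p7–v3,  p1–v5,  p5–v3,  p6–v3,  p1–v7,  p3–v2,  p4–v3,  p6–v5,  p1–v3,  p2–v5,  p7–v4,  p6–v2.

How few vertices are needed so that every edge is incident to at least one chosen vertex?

7

{p1, p2, p3, p6, p7, v3, v4} is a vertex cover of size 7: every edge has an endpoint in this set.
No smaller cover exists because p1–v5, p2–v6, p3–v1, p4–v3, p5–v4, p6–v2, p7–v7 is a matching of size 7, and a cover must include an endpoint of each of these disjoint edges (König's theorem).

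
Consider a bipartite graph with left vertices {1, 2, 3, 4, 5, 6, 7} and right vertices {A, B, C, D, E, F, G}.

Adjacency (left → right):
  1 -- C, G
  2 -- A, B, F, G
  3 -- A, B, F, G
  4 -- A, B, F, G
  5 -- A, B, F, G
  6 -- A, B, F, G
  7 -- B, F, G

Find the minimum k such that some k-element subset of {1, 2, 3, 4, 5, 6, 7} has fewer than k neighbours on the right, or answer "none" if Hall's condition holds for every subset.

Take S = {2, 3, 4, 5, 6}. Its neighbourhood is {A, B, F, G}, so |N(S)| = 4 < |S| = 5.
Every subset of size less than 5 has at least as many neighbours as members, so 5 is the minimum.

5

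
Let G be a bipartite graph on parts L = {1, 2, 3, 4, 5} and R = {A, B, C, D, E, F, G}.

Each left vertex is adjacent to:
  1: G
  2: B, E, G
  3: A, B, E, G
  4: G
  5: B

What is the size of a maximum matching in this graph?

4

A valid assignment of size 4: 1-G, 2-E, 3-A, 5-B.
The set {1, 4} has only 1 neighbour ({G}), so by Hall's theorem at most 4 of the 5 left vertices can be matched.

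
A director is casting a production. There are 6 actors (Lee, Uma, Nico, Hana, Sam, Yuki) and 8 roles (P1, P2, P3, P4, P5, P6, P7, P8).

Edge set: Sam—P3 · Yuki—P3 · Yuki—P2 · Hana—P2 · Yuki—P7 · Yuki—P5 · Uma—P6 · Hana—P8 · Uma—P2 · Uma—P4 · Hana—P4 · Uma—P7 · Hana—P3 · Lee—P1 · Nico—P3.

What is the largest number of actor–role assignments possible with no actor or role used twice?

5

For example, pair Lee–P1, Uma–P6, Nico–P3, Hana–P8, Yuki–P7.
The set {Nico, Sam} has only 1 neighbour ({P3}), so by Hall's theorem at most 5 of the 6 actors can be matched.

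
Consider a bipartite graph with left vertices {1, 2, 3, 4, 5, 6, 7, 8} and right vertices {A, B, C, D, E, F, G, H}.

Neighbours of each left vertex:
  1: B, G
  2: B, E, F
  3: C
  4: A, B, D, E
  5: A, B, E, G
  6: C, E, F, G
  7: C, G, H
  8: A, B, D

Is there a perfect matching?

A valid assignment of size 8: 1–G, 2–F, 3–C, 4–D, 5–A, 6–E, 7–H, 8–B.
All 8 left vertices are covered.

Yes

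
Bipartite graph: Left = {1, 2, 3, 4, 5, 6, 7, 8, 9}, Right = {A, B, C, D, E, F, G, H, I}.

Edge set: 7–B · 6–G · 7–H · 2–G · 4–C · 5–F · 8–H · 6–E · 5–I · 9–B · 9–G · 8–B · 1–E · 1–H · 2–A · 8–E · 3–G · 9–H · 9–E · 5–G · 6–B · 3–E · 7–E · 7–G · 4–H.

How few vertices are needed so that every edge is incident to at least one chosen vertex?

A maximum matching has 7 edges (e.g. 1–H, 2–A, 3–G, 4–C, 5–F, 6–E, 7–B).
By König's theorem the minimum vertex cover has the same size. One such cover is {2, 4, 5, B, E, G, H}.

7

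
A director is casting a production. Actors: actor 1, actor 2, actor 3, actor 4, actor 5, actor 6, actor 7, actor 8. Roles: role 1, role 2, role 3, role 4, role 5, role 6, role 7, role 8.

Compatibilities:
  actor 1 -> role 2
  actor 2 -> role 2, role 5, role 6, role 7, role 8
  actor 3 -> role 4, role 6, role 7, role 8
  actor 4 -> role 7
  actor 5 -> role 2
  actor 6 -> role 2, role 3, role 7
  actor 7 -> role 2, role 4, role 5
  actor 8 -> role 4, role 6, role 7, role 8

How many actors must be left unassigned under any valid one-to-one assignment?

One maximum matching: actor 1→role 2, actor 2→role 5, actor 3→role 6, actor 4→role 7, actor 6→role 3, actor 7→role 4, actor 8→role 8.
The set {actor 1, actor 5} has only 1 neighbour ({role 2}), so by Hall's theorem at most 7 of the 8 actors can be matched.
That matches 7 of the 8, leaving 1 unmatched; no matching can do better.

1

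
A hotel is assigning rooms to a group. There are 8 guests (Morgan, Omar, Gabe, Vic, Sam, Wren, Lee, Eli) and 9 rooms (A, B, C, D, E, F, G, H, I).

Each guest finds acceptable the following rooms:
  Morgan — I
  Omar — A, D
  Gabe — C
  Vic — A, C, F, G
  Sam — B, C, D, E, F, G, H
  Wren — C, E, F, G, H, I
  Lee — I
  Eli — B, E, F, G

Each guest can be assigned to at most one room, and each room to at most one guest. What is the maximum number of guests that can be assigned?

7

One maximum matching: Morgan-I, Omar-D, Gabe-C, Vic-F, Sam-E, Wren-G, Eli-B.
The set {Morgan, Lee} has only 1 neighbour ({I}), so by Hall's theorem at most 7 of the 8 guests can be matched.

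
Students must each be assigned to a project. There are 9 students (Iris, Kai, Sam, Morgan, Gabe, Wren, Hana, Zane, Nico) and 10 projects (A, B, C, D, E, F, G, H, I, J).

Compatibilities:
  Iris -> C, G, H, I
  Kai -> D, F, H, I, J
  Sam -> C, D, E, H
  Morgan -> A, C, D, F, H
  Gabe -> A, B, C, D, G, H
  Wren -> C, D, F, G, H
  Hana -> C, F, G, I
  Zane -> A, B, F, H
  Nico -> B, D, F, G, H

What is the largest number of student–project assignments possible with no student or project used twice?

9

For example, pair Iris–I, Kai–J, Sam–E, Morgan–A, Gabe–B, Wren–H, Hana–C, Zane–F, Nico–G.
This saturates every student, so 9 is the maximum.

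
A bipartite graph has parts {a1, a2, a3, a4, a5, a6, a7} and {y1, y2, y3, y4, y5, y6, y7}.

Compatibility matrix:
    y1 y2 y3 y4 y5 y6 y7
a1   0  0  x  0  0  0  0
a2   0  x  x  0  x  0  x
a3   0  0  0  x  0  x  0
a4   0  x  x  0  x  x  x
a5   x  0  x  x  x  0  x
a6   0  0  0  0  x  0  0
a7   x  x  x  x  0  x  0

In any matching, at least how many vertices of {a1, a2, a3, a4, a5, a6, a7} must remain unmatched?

0

One maximum matching: a1–y3, a2–y2, a3–y4, a4–y7, a5–y1, a6–y5, a7–y6.
This saturates every left vertex, so 7 is the maximum.
That matches 7 of the 7, leaving 0 unmatched; no matching can do better.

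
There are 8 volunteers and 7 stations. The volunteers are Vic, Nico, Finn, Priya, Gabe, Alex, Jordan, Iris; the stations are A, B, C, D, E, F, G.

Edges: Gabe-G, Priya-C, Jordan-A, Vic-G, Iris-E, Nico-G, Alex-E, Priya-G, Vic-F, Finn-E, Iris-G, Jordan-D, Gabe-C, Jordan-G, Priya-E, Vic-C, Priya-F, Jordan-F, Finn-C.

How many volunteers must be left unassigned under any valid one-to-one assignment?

3

A valid assignment of size 5: Vic-F, Nico-G, Finn-C, Priya-E, Jordan-D.
The set {Vic, Nico, Finn, Priya, Gabe, Alex, Iris} has only 4 neighbours ({C, E, F, G}), so by Hall's theorem at most 5 of the 8 volunteers can be matched.
That matches 5 of the 8, leaving 3 unmatched; no matching can do better.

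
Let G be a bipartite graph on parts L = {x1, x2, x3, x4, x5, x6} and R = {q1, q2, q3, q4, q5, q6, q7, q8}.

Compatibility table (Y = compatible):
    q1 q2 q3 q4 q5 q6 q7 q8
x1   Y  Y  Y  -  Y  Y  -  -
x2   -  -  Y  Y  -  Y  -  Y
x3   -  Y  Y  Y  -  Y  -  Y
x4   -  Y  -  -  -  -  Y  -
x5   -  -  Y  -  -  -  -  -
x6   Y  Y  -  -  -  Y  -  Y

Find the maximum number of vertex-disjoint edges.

A valid assignment of size 6: x1-q1, x2-q8, x3-q4, x4-q2, x5-q3, x6-q6.
All 6 left vertices are matched, so no larger matching exists.

6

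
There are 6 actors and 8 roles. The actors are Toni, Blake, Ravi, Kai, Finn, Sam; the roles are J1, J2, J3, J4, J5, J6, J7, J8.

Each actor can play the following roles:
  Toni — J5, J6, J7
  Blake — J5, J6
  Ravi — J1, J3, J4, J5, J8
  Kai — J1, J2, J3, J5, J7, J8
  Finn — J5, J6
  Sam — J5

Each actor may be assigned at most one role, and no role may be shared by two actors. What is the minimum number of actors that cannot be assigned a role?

A valid assignment of size 5: Toni-J7, Blake-J5, Ravi-J1, Kai-J2, Finn-J6.
The set {Blake, Finn, Sam} has only 2 neighbours ({J5, J6}), so by Hall's theorem at most 5 of the 6 actors can be matched.
That matches 5 of the 6, leaving 1 unmatched; no matching can do better.

1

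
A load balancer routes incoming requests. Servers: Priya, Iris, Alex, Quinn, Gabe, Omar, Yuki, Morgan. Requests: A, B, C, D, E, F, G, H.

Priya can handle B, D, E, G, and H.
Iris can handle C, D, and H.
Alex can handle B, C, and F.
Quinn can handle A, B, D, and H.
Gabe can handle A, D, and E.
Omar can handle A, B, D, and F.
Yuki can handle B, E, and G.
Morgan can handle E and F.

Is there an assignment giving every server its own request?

For example, pair Priya–H, Iris–C, Alex–B, Quinn–A, Gabe–D, Omar–F, Yuki–G, Morgan–E.
Every server is matched, so this is a perfect matching.

Yes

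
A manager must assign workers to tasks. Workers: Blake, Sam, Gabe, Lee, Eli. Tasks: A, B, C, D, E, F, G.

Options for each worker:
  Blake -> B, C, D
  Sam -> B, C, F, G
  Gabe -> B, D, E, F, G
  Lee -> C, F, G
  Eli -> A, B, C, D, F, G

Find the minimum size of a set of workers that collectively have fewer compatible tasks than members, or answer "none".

none

A matching saturating every worker exists, for instance Blake→C, Sam→B, Gabe→E, Lee→F, Eli→G.
By Hall's marriage theorem, this means |N(S)| ≥ |S| for every subset S, so no violating subset exists.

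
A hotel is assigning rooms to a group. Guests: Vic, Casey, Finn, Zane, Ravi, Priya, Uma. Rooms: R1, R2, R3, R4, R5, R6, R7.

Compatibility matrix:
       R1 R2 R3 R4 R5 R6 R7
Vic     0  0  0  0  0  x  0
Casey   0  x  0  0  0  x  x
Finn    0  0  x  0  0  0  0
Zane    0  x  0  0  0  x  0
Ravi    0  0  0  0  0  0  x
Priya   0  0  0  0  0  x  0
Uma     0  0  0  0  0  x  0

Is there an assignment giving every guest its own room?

No

The set {Vic, Casey, Zane, Ravi, Priya, Uma} has only 3 neighbours ({R2, R6, R7}), so by Hall's theorem at most 4 of the 7 guests can be matched.
Hence no matching covers every guest.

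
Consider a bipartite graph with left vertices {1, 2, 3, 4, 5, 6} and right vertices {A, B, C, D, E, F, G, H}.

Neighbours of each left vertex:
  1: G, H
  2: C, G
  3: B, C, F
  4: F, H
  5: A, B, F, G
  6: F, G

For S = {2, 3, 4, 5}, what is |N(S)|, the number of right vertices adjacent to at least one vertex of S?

6

The union of neighbours of {2, 3, 4, 5} is {A, B, C, F, G, H}, which has 6 elements.
Since |N(S)| = 6 ≥ |S| = 4, Hall's condition holds for this subset.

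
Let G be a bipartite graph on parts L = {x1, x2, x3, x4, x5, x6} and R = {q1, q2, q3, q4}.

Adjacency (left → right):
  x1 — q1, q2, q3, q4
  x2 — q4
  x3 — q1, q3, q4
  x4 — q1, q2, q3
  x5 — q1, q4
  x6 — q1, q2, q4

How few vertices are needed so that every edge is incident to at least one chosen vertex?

4

The 4 edges x1–q3, x2–q4, x3–q1, x4–q2 form a matching, so any vertex cover needs at least 4 vertices (one per matched edge).
Conversely {q1, q2, q3, q4} meets every edge and has exactly 4 vertices, so 4 is optimal.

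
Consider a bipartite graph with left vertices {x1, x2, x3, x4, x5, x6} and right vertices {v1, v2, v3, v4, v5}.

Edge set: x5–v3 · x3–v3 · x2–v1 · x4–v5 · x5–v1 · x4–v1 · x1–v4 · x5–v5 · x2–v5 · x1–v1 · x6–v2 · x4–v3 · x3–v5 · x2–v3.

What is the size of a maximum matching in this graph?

5

For example, pair x1-v4, x2-v3, x3-v5, x4-v1, x6-v2.
The set {x2, x3, x4, x5} has only 3 neighbours ({v1, v3, v5}), so by Hall's theorem at most 5 of the 6 left vertices can be matched.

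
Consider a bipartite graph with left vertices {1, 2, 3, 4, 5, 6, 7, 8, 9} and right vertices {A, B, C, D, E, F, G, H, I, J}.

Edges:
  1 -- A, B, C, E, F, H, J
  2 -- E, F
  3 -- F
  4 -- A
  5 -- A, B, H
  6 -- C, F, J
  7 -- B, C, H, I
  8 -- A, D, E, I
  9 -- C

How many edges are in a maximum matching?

A valid assignment of size 9: 1→H, 2→E, 3→F, 4→A, 5→B, 6→J, 7→I, 8→D, 9→C.
All 9 left vertices are matched, so no larger matching exists.

9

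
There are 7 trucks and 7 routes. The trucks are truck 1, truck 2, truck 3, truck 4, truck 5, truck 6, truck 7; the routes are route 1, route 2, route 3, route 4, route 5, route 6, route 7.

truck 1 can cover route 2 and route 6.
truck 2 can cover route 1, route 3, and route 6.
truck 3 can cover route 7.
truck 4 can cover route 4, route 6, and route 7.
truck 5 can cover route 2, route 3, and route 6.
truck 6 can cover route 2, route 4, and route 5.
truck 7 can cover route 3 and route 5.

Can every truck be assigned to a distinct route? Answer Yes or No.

Yes

For example, pair truck 1–route 6, truck 2–route 1, truck 3–route 7, truck 4–route 4, truck 5–route 2, truck 6–route 5, truck 7–route 3.
All 7 trucks are covered.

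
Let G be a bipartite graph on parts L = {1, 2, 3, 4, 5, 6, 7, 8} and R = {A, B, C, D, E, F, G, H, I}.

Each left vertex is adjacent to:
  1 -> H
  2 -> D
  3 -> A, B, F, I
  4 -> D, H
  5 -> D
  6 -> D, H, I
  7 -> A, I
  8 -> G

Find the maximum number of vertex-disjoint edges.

6

One maximum matching: 1→H, 2→D, 3→B, 6→I, 7→A, 8→G.
The set {1, 2, 4, 5} has only 2 neighbours ({D, H}), so by Hall's theorem at most 6 of the 8 left vertices can be matched.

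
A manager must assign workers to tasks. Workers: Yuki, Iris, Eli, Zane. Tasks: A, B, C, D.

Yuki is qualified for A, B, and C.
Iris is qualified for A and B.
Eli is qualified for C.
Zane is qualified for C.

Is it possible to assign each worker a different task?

The set {Eli, Zane} has only 1 neighbour ({C}), so by Hall's theorem at most 3 of the 4 workers can be matched.
Hence no matching covers every worker.

No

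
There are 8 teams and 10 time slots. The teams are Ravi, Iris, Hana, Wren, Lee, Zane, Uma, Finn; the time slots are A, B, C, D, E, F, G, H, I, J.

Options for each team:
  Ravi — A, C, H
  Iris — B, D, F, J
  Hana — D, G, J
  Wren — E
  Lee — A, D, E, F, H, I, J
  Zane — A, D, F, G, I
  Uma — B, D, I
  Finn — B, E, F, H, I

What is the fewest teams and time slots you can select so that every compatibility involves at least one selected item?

8

The 8 edges Ravi–C, Iris–F, Hana–D, Wren–E, Lee–J, Zane–G, Uma–B, Finn–H form a matching, so any vertex cover needs at least 8 vertices (one per matched edge).
Conversely {Ravi, Iris, Hana, Wren, Lee, Zane, Uma, Finn} meets every edge and has exactly 8 vertices, so 8 is optimal.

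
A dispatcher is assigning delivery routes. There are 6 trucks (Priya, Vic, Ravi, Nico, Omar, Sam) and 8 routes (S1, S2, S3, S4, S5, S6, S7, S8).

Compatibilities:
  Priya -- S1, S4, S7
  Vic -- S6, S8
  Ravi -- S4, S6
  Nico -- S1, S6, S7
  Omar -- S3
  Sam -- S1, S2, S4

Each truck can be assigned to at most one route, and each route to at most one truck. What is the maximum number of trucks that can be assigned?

6

One maximum matching: Priya-S4, Vic-S8, Ravi-S6, Nico-S7, Omar-S3, Sam-S2.
This saturates every truck, so 6 is the maximum.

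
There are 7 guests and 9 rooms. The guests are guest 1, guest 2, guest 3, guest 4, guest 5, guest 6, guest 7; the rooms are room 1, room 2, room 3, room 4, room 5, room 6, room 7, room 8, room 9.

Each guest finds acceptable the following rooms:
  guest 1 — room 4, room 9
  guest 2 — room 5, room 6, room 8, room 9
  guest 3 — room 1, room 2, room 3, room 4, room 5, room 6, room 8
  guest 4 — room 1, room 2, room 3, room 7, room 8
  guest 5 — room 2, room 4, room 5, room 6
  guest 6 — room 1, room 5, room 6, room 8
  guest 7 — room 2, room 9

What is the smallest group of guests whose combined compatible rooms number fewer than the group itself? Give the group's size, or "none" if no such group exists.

none

A matching saturating every guest exists, for instance guest 1→room 4, guest 2→room 5, guest 3→room 8, guest 4→room 3, guest 5→room 2, guest 6→room 6, guest 7→room 9.
By Hall's marriage theorem, this means |N(S)| ≥ |S| for every subset S, so no violating subset exists.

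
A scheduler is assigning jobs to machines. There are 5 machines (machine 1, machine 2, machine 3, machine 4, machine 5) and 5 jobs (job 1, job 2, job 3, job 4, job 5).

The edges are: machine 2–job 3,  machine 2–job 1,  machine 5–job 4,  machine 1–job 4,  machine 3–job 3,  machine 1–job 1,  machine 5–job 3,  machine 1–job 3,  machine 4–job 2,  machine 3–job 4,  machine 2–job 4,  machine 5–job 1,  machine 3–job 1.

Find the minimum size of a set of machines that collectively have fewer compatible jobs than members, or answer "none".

Take S = {machine 1, machine 2, machine 3, machine 5}. Its neighbourhood is {job 1, job 3, job 4}, so |N(S)| = 3 < |S| = 4.
Every subset of size less than 4 has at least as many neighbours as members, so 4 is the minimum.

4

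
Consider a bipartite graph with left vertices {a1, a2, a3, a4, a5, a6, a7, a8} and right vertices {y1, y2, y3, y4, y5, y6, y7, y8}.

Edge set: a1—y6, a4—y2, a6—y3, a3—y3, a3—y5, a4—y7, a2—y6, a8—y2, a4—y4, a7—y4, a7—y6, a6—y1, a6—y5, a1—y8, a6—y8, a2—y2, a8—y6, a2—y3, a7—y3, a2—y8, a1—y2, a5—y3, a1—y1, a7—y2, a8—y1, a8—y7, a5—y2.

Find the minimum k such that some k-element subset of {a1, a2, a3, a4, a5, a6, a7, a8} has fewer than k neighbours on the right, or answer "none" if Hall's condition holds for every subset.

none

A matching saturating every left vertex exists, for instance a1→y6, a2→y8, a3→y5, a4→y2, a5→y3, a6→y1, a7→y4, a8→y7.
By Hall's marriage theorem, this means |N(S)| ≥ |S| for every subset S, so no violating subset exists.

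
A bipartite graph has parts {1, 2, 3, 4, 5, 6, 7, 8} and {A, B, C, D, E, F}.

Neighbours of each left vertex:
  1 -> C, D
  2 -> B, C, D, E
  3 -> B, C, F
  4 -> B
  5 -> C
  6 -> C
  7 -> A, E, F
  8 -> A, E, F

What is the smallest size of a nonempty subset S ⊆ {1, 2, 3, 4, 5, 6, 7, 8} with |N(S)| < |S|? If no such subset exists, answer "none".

2

Take S = {5, 6}. Its neighbourhood is {C}, so |N(S)| = 1 < |S| = 2.
No single vertex violates Hall's condition since each has at least one neighbour, so 2 is the minimum.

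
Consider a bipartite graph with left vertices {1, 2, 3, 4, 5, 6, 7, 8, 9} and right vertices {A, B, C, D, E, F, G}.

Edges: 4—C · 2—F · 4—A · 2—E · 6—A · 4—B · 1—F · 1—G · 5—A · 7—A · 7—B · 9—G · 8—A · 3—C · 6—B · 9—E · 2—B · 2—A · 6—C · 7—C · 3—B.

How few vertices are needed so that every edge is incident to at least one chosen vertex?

6

The 6 edges 1–G, 2–F, 3–C, 4–B, 5–A, 9–E form a matching, so any vertex cover needs at least 6 vertices (one per matched edge).
Conversely {1, 2, 9, A, B, C} meets every edge and has exactly 6 vertices, so 6 is optimal.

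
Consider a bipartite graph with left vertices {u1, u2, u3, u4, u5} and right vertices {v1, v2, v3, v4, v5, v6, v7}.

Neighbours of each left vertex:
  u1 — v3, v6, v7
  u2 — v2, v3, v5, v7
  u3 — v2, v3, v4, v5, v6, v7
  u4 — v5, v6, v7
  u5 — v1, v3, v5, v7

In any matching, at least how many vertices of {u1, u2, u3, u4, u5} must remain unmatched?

0

One maximum matching: u1→v6, u2→v2, u3→v3, u4→v5, u5→v7.
This saturates every left vertex, so 5 is the maximum.
That matches 5 of the 5, leaving 0 unmatched; no matching can do better.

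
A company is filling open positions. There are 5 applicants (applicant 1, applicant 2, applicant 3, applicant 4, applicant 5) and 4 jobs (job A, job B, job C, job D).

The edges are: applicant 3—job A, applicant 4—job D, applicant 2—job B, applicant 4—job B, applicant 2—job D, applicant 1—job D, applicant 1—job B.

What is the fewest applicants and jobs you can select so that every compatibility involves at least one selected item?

3

{applicant 3, job B, job D} is a vertex cover of size 3: every edge has an endpoint in this set.
No smaller cover exists because applicant 1–job B, applicant 2–job D, applicant 3–job A is a matching of size 3, and a cover must include an endpoint of each of these disjoint edges (König's theorem).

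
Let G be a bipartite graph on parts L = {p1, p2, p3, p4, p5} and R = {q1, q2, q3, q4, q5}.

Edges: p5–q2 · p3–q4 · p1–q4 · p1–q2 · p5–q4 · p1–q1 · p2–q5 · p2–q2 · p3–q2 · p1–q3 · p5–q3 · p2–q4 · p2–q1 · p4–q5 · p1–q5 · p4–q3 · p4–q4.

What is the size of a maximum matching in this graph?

For example, pair p1–q3, p2–q1, p3–q4, p4–q5, p5–q2.
This saturates every left vertex, so 5 is the maximum.

5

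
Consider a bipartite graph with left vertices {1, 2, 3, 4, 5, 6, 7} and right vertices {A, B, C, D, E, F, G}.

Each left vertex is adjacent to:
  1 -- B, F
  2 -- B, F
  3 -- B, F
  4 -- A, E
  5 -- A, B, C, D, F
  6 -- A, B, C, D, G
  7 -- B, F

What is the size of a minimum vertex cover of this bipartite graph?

The 5 edges 1–F, 2–B, 4–E, 5–A, 6–G form a matching, so any vertex cover needs at least 5 vertices (one per matched edge).
Conversely {4, 5, 6, B, F} meets every edge and has exactly 5 vertices, so 5 is optimal.

5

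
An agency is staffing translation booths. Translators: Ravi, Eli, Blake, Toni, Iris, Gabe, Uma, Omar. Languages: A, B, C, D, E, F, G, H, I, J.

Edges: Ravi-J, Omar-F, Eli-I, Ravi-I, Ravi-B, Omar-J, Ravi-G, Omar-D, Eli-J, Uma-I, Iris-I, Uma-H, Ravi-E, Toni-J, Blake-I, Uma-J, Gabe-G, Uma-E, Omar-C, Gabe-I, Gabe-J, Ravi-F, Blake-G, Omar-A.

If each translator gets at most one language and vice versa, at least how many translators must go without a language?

A valid assignment of size 6: Ravi-B, Eli-I, Blake-G, Toni-J, Uma-E, Omar-A.
The set {Eli, Blake, Toni, Iris, Gabe} has only 3 neighbours ({G, I, J}), so by Hall's theorem at most 6 of the 8 translators can be matched.
That matches 6 of the 8, leaving 2 unmatched; no matching can do better.

2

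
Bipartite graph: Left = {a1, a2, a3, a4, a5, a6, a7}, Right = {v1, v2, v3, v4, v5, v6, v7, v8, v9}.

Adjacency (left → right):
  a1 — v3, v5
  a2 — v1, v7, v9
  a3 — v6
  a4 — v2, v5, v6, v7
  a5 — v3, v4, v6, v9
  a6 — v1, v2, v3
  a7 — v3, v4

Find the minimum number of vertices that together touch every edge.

A maximum matching has 7 edges (e.g. a1–v5, a2–v1, a3–v6, a4–v7, a5–v3, a6–v2, a7–v4).
By König's theorem the minimum vertex cover has the same size. One such cover is {a1, a2, a3, a4, a5, a6, a7}.

7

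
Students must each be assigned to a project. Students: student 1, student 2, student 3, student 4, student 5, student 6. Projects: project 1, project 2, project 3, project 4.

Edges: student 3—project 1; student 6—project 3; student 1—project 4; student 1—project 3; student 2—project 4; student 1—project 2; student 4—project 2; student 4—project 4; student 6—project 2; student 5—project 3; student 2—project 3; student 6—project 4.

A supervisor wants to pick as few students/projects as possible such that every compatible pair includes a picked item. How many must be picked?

4

{student 3, project 2, project 3, project 4} is a vertex cover of size 4: every edge has an endpoint in this set.
No smaller cover exists because student 1–project 2, student 2–project 3, student 3–project 1, student 4–project 4 is a matching of size 4, and a cover must include an endpoint of each of these disjoint edges (König's theorem).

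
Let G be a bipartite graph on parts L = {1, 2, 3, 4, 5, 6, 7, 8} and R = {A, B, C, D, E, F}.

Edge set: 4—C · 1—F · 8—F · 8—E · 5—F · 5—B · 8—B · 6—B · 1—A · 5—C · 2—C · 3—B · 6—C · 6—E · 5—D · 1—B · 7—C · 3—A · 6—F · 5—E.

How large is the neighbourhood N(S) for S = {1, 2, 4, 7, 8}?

5

The union of neighbours of {1, 2, 4, 7, 8} is {A, B, C, E, F}, which has 5 elements.
Since |N(S)| = 5 ≥ |S| = 5, Hall's condition holds for this subset.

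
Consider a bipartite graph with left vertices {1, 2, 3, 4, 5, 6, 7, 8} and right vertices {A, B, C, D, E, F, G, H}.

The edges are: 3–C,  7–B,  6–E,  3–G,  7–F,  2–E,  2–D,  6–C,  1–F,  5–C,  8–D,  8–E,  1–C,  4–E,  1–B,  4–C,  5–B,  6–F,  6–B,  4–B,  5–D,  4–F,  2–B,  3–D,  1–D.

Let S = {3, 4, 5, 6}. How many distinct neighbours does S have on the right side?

The union of neighbours of {3, 4, 5, 6} is {B, C, D, E, F, G}, which has 6 elements.
Since |N(S)| = 6 ≥ |S| = 4, Hall's condition holds for this subset.

6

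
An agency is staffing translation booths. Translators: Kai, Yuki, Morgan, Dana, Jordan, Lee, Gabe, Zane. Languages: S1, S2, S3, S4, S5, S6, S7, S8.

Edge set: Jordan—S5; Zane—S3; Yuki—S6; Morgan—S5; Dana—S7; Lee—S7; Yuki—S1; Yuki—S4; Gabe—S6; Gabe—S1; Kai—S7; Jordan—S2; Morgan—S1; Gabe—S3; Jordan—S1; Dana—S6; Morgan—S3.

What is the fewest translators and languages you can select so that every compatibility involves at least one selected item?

7

{Yuki, Morgan, Dana, Jordan, Gabe, Zane, S7} is a vertex cover of size 7: every edge has an endpoint in this set.
No smaller cover exists because Kai–S7, Yuki–S4, Morgan–S5, Dana–S6, Jordan–S2, Gabe–S1, Zane–S3 is a matching of size 7, and a cover must include an endpoint of each of these disjoint edges (König's theorem).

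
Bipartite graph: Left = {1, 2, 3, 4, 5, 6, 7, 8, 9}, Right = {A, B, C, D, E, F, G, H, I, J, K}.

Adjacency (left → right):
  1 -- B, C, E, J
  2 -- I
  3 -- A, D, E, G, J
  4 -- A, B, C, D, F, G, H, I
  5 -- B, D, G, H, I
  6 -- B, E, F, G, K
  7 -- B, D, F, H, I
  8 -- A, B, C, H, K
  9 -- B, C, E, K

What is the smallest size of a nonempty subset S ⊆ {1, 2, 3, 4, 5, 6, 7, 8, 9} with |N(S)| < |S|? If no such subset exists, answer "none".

none

A matching saturating every left vertex exists, for instance 1→J, 2→I, 3→D, 4→A, 5→G, 6→E, 7→H, 8→K, 9→B.
By Hall's marriage theorem, this means |N(S)| ≥ |S| for every subset S, so no violating subset exists.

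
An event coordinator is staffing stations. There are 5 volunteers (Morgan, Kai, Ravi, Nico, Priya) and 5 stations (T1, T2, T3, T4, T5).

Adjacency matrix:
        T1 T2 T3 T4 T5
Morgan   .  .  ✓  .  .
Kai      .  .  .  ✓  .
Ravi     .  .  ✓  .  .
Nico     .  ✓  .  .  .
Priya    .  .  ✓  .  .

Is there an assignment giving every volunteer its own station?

No

The set {Morgan, Ravi, Priya} has only 1 neighbour ({T3}), so by Hall's theorem at most 3 of the 5 volunteers can be matched.
Hence no matching covers every volunteer.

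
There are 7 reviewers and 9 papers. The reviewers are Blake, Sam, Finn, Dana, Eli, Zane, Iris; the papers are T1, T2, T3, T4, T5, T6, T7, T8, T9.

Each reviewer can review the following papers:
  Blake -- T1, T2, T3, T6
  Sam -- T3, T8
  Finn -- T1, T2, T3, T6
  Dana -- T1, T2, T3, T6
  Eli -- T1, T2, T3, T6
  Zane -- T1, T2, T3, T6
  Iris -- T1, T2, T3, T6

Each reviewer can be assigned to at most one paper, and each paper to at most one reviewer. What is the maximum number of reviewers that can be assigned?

One maximum matching: Blake–T3, Sam–T8, Finn–T1, Dana–T6, Eli–T2.
The set {Blake, Finn, Dana, Eli, Zane, Iris} has only 4 neighbours ({T1, T2, T3, T6}), so by Hall's theorem at most 5 of the 7 reviewers can be matched.

5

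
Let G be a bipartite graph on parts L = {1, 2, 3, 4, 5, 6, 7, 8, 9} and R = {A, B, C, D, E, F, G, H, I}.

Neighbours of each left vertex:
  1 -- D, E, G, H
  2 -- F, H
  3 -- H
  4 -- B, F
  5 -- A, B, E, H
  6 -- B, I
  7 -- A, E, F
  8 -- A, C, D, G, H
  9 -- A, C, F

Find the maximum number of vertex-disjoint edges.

9

One maximum matching: 1-D, 2-F, 3-H, 4-B, 5-A, 6-I, 7-E, 8-G, 9-C.
This saturates every left vertex, so 9 is the maximum.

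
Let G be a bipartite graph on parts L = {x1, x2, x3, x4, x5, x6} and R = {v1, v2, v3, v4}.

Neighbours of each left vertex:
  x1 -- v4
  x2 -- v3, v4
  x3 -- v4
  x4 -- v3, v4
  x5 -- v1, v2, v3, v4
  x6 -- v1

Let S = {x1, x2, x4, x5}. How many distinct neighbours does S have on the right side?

The union of neighbours of {x1, x2, x4, x5} is {v1, v2, v3, v4}, which has 4 elements.
Since |N(S)| = 4 ≥ |S| = 4, Hall's condition holds for this subset.

4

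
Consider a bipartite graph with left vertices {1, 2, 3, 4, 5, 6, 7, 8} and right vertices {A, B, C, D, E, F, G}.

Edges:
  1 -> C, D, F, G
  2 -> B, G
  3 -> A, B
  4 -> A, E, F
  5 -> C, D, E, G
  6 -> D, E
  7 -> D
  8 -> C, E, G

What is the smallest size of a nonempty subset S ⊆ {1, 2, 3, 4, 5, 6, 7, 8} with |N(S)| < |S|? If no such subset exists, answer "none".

Take S = {1, 2, 3, 4, 5, 6, 7, 8}. Its neighbourhood is {A, B, C, D, E, F, G}, so |N(S)| = 7 < |S| = 8.
Every subset of size less than 8 has at least as many neighbours as members, so 8 is the minimum.

8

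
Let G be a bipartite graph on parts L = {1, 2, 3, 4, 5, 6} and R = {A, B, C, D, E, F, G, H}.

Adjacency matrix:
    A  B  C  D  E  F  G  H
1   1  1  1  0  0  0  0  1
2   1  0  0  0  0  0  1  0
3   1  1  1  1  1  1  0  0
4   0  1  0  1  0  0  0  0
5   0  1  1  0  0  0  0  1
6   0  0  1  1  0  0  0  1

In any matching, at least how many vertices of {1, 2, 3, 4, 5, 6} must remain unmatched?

0

For example, pair 1→B, 2→G, 3→A, 4→D, 5→H, 6→C.
This saturates every left vertex, so 6 is the maximum.
That matches 6 of the 6, leaving 0 unmatched; no matching can do better.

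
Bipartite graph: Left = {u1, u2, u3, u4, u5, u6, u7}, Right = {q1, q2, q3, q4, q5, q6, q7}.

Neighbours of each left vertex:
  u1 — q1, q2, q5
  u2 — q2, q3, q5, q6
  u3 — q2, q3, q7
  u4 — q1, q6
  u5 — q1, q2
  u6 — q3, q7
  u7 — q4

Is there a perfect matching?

One maximum matching: u1–q5, u2–q3, u3–q2, u4–q6, u5–q1, u6–q7, u7–q4.
Every left vertex is matched, so this is a perfect matching.

Yes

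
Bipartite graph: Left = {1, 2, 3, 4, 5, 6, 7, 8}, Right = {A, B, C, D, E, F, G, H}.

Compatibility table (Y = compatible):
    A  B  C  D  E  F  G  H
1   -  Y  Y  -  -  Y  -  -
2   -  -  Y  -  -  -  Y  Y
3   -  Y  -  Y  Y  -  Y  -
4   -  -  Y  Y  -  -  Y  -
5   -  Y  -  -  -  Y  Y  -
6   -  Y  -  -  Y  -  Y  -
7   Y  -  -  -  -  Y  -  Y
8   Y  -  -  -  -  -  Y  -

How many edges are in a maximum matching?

8

A valid assignment of size 8: 1–B, 2–H, 3–D, 4–C, 5–F, 6–E, 7–A, 8–G.
All 8 left vertices are matched, so no larger matching exists.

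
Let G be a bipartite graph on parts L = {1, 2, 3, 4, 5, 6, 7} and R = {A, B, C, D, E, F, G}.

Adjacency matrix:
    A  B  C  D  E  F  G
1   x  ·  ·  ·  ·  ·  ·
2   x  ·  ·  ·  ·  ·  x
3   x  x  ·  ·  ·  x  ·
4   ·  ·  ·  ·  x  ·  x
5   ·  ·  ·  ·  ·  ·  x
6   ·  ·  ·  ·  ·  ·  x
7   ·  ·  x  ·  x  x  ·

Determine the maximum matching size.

5

A valid assignment of size 5: 1→A, 2→G, 3→B, 4→E, 7→C.
The set {1, 2, 5, 6} has only 2 neighbours ({A, G}), so by Hall's theorem at most 5 of the 7 left vertices can be matched.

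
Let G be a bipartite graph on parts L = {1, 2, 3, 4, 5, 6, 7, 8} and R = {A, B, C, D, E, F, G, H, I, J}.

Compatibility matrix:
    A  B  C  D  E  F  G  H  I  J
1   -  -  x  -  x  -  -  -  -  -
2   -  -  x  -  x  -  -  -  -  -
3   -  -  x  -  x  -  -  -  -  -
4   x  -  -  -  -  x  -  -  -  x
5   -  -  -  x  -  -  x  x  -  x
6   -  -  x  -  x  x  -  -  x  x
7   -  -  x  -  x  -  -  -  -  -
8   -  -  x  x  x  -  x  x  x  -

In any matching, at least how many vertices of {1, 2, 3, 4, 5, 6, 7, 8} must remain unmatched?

A valid assignment of size 6: 1-C, 2-E, 4-F, 5-D, 6-J, 8-G.
The set {1, 2, 3, 7} has only 2 neighbours ({C, E}), so by Hall's theorem at most 6 of the 8 left vertices can be matched.
That matches 6 of the 8, leaving 2 unmatched; no matching can do better.

2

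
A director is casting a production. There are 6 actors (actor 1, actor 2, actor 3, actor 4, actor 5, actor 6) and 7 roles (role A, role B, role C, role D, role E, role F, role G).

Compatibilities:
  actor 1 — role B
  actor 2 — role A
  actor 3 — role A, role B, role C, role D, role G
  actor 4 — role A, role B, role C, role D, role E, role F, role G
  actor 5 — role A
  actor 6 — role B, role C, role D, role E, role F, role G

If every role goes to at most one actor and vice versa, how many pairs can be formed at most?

5

For example, pair actor 1-role B, actor 2-role A, actor 3-role D, actor 4-role C, actor 6-role G.
The set {actor 2, actor 5} has only 1 neighbour ({role A}), so by Hall's theorem at most 5 of the 6 actors can be matched.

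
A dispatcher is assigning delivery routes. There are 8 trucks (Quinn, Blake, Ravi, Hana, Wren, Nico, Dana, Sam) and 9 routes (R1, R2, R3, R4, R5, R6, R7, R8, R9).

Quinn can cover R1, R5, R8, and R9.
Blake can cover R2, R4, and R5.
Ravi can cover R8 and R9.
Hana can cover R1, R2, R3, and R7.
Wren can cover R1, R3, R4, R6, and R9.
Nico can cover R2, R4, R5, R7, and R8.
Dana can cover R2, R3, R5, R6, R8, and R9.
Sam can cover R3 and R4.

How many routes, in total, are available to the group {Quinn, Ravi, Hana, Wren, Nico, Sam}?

The union of neighbours of {Quinn, Ravi, Hana, Wren, Nico, Sam} is {R1, R2, R3, R4, R5, R6, R7, R8, R9}, which has 9 elements.
Since |N(S)| = 9 ≥ |S| = 6, Hall's condition holds for this subset.

9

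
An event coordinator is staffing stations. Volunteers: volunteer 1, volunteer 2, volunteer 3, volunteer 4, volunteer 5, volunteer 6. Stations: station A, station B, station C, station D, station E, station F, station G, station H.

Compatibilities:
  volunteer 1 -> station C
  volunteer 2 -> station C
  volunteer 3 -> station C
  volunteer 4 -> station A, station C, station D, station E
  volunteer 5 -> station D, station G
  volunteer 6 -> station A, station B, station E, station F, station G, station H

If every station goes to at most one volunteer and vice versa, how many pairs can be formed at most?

For example, pair volunteer 1→station C, volunteer 4→station A, volunteer 5→station D, volunteer 6→station B.
The set {volunteer 1, volunteer 2, volunteer 3} has only 1 neighbour ({station C}), so by Hall's theorem at most 4 of the 6 volunteers can be matched.

4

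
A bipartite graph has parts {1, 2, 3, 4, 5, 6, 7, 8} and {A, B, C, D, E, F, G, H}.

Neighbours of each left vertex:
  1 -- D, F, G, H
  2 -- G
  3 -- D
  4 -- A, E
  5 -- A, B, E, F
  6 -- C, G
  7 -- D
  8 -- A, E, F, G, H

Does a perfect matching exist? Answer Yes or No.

No

The set {3, 7} has only 1 neighbour ({D}), so by Hall's theorem at most 7 of the 8 left vertices can be matched.
Hence no matching covers every left vertex.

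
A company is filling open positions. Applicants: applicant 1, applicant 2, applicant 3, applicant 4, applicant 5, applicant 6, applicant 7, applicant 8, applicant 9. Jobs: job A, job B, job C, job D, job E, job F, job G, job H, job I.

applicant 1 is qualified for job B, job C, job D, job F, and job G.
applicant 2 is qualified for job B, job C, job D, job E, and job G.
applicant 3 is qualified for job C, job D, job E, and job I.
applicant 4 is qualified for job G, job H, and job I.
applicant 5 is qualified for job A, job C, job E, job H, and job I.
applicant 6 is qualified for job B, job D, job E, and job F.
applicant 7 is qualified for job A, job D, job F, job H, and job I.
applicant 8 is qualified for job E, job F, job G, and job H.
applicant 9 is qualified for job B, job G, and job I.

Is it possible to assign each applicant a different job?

Yes

A valid assignment of size 9: applicant 1–job D, applicant 2–job B, applicant 3–job I, applicant 4–job H, applicant 5–job C, applicant 6–job E, applicant 7–job A, applicant 8–job F, applicant 9–job G.
Every applicant is matched, so this is a perfect matching.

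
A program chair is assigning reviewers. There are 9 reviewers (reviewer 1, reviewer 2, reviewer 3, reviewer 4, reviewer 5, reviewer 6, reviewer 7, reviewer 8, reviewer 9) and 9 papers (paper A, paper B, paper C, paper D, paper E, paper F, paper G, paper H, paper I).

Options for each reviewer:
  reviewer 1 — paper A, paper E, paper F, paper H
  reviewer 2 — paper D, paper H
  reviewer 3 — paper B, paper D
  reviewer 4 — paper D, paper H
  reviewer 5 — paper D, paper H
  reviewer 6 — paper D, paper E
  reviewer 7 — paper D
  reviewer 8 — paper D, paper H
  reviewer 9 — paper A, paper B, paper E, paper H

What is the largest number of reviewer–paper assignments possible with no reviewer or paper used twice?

6

One maximum matching: reviewer 1–paper F, reviewer 2–paper H, reviewer 3–paper B, reviewer 4–paper D, reviewer 6–paper E, reviewer 9–paper A.
The set {reviewer 2, reviewer 4, reviewer 5, reviewer 7, reviewer 8} has only 2 neighbours ({paper D, paper H}), so by Hall's theorem at most 6 of the 9 reviewers can be matched.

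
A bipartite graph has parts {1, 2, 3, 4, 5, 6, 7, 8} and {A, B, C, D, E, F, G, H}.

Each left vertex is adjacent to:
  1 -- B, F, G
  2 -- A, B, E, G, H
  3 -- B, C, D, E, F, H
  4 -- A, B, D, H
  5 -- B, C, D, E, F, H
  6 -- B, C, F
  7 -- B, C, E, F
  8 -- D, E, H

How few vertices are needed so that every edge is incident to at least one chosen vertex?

8

{1, 2, 3, 4, 5, 6, 7, 8} is a vertex cover of size 8: every edge has an endpoint in this set.
No smaller cover exists because 1–G, 2–A, 3–B, 4–D, 5–H, 6–F, 7–C, 8–E is a matching of size 8, and a cover must include an endpoint of each of these disjoint edges (König's theorem).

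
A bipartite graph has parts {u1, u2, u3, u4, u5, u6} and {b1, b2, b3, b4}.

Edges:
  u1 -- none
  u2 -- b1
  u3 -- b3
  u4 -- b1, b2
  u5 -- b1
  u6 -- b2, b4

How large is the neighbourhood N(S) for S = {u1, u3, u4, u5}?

The union of neighbours of {u1, u3, u4, u5} is {b1, b2, b3}, which has 3 elements.
Since |N(S)| = 3 < |S| = 4, Hall's condition fails for this subset.

3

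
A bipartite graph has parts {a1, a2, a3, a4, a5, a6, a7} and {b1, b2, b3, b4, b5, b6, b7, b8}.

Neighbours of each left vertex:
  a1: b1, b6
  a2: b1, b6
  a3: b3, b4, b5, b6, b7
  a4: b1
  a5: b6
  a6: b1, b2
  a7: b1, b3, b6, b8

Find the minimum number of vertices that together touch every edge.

5

A maximum matching has 5 edges (e.g. a1–b1, a2–b6, a3–b7, a6–b2, a7–b3).
By König's theorem the minimum vertex cover has the same size. One such cover is {a3, a6, a7, b1, b6}.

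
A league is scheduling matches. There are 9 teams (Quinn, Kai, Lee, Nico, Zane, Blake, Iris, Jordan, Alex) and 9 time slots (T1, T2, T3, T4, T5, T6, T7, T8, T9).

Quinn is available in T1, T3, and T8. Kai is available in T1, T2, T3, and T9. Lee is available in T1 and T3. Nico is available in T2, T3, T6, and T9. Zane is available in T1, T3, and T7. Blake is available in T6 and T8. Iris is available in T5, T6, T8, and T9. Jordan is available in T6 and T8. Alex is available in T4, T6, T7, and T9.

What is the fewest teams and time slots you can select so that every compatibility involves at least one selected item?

9

A maximum matching has 9 edges (e.g. Quinn–T1, Kai–T2, Lee–T3, Nico–T9, Zane–T7, Blake–T8, Iris–T5, Jordan–T6, Alex–T4).
By König's theorem the minimum vertex cover has the same size. One such cover is {Quinn, Kai, Lee, Nico, Zane, Blake, Iris, Jordan, Alex}.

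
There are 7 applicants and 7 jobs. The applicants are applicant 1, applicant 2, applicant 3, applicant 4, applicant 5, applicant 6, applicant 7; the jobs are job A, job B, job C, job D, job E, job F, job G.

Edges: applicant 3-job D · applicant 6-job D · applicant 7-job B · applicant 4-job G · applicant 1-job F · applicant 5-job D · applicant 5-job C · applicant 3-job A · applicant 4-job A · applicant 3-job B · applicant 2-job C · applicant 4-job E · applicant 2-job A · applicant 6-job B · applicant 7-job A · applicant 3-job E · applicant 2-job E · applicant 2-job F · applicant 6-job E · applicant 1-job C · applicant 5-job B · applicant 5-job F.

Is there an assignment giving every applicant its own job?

Yes

One maximum matching: applicant 1→job C, applicant 2→job F, applicant 3→job E, applicant 4→job G, applicant 5→job B, applicant 6→job D, applicant 7→job A.
Every applicant is matched, so this is a perfect matching.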